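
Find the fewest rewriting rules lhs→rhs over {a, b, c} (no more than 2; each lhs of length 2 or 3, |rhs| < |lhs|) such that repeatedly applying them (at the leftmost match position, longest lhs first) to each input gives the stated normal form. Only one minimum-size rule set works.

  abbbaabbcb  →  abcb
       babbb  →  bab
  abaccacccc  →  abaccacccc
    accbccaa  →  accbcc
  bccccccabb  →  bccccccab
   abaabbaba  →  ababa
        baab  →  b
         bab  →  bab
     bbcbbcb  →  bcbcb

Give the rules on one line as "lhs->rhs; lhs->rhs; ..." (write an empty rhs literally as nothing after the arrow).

aa->; bb->b

  | abbbaabbcb => abbaabbcb => abaabbcb => abbbcb => abbcb => abcb
  | babbb => babb => bab
  | abaccacccc
  | accbccaa => accbcc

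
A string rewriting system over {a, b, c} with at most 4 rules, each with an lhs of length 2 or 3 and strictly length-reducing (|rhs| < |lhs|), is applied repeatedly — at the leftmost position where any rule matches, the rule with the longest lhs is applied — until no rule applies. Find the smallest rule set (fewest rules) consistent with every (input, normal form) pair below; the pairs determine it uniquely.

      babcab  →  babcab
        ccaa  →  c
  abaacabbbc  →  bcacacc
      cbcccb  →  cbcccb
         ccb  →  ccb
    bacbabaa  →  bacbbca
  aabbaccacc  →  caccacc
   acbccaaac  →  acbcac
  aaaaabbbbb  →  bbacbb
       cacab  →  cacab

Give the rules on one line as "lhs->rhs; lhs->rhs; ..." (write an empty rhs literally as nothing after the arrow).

aa->b; aba->bc; bbb->c; caa->

  | babcab
  | ccaa => c
  | abaacabbbc => bcacabbbc => bcacacc
  | cbcccb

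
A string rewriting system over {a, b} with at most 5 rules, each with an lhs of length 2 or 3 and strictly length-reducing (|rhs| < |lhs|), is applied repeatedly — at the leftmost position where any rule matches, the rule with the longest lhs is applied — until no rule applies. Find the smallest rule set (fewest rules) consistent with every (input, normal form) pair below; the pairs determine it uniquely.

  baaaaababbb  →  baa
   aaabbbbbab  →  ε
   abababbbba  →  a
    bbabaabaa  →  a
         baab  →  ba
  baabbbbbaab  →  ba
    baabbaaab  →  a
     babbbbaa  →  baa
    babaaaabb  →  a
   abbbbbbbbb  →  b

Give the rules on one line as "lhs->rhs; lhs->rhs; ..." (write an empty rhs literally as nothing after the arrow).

  | baaaaababbb => baaaaabbb => baaaabb => baaab => baa
  | aaabbbbbab => aabbbbab => abbbab => bbbab => bab => bb => ε
  | abababbbba => bbabbbba => abbbba => bbbba => bba => a
  | bbabaabaa => abaabaa => babaa => bba => a

aab->a; ab->b; aba->b; bb->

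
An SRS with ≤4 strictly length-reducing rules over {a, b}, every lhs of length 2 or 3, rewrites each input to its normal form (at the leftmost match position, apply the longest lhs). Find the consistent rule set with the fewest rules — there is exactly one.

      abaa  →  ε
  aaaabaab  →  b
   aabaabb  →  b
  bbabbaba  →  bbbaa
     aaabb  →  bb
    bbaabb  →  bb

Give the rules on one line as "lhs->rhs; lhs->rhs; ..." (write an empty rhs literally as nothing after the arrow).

  | abaa => aaa => ε
  | aaaabaab => abaab => aaab => b
  | aabaabb => aaaabb => abb => b
  | bbabbaba => bbbaba => bbbaa

aaa->; ab->; aba->aa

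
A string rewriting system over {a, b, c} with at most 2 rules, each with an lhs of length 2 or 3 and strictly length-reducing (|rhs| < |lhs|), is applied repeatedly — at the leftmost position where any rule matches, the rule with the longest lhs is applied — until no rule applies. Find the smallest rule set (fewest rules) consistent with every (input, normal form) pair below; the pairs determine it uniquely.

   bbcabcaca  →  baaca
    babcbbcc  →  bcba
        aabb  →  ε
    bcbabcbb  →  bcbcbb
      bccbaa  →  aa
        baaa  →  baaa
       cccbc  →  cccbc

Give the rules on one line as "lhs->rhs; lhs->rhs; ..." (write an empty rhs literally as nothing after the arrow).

ab->; bcc->a

  | bbcabcaca => bbccaca => baaca
  | babcbbcc => bcbbcc => bcba
  | aabb => ab => ε
  | bcbabcbb => bcbcbb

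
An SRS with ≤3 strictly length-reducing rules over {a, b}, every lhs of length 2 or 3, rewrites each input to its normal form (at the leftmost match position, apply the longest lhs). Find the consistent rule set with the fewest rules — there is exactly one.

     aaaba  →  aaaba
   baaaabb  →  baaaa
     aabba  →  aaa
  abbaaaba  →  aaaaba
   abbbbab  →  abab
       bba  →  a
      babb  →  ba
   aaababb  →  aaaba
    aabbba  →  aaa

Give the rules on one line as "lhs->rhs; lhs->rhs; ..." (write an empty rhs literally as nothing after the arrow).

bb->; bbb->

  | aaaba
  | baaaabb => baaaa
  | aabba => aaa
  | abbaaaba => aaaaba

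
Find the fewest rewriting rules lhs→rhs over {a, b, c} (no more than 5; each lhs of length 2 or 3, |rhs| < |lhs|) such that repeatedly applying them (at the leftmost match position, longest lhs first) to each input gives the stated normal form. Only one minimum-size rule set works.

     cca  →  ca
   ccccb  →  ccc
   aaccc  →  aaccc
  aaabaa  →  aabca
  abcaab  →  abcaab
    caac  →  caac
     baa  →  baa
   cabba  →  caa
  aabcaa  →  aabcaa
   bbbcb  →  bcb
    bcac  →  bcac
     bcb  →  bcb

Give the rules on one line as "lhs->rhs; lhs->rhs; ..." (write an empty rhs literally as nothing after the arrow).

aba->bc; bb->; cca->ca; ccb->c

  | cca => ca
  | ccccb => ccc
  | aaccc
  | aaabaa => aabca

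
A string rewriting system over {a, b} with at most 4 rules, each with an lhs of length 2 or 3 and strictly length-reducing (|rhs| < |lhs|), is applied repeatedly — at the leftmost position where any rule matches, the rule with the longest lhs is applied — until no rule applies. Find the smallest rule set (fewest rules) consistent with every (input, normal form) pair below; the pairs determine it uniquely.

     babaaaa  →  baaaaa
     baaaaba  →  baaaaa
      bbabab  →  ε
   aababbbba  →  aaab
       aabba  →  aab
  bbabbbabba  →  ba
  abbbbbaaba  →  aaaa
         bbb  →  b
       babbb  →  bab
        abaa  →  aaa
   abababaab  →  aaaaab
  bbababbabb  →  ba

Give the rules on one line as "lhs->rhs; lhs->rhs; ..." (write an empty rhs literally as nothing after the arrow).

  | babaaaa => baaaaa
  | baaaaba => baaaaa
  | bbabab => bbab => bb => ε
  | aababbbba => aaabbbba => aaabba => aaab

aba->aa; bb->; bba->b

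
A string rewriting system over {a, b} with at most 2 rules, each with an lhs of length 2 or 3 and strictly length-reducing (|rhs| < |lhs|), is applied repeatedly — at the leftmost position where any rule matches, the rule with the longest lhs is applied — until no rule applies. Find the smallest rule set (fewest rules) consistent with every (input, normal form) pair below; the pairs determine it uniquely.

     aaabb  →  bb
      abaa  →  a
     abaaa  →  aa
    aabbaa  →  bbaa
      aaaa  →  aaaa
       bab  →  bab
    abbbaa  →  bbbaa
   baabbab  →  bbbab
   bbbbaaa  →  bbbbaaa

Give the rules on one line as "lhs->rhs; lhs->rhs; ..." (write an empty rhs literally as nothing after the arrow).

  | aaabb => aabb => abb => bb
  | abaa => a
  | abaaa => aa
  | aabbaa => abbaa => bbaa

aba->; abb->bb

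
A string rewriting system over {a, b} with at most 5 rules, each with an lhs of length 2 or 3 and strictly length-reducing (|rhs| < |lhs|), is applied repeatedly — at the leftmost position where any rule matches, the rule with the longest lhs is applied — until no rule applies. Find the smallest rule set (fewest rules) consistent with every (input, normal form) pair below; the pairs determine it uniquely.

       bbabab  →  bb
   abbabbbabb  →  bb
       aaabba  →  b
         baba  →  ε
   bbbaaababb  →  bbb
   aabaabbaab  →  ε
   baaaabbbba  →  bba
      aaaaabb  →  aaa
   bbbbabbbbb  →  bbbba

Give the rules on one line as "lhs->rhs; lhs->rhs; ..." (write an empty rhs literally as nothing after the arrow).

  | bbabab => bbaab => bb
  | abbabbbabb => babbbabb => babbabb => bababb => baabb => bb
  | aaabba => aaba => abb => b
  | baba => baa => ε

ab->; aba->bb; baa->; bab->ba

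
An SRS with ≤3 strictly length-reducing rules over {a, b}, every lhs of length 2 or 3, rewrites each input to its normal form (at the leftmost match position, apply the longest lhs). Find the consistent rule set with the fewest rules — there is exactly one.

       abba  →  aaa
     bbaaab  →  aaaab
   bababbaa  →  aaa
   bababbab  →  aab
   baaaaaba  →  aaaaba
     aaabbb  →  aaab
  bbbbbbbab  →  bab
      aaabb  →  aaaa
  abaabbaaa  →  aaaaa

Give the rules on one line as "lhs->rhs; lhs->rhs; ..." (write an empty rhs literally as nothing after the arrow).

baa->bb; bb->a; bbb->b

  | abba => aaa
  | bbaaab => aaaab
  | bababbaa => babaaaa => babbaa => baaaa => bbaa => aaa
  | bababbab => babaaab => babbab => baaab => bbab => aab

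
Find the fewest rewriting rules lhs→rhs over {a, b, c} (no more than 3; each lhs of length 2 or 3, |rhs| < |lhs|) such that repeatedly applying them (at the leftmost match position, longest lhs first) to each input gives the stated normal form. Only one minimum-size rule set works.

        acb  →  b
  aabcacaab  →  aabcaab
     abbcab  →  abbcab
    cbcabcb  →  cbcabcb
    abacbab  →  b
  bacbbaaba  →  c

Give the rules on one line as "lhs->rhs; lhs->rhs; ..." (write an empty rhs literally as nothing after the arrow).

  | acb => b
  | aabcacaab => aabcaab
  | abbcab
  | cbcabcb

ac->; ba->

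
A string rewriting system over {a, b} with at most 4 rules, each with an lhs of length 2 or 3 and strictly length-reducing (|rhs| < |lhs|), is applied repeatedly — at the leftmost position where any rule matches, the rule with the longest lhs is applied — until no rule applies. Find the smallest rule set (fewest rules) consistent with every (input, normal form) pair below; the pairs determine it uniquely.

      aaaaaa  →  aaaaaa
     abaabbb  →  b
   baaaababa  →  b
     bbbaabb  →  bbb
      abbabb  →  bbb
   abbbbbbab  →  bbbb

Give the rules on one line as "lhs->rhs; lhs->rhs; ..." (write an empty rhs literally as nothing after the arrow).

ab->; ba->b; bba->

  | aaaaaa
  | abaabbb => aabbb => abb => b
  | baaaababa => baaababa => baababa => bababa => bbaba => ba => b
  | bbbaabb => babb => bbb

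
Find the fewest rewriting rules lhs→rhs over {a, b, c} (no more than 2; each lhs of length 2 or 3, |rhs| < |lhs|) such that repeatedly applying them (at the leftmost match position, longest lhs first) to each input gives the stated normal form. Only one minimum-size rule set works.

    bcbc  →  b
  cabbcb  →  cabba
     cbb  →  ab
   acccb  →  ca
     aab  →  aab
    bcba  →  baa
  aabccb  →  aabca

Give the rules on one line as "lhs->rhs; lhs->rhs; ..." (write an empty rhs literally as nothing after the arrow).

  | bcbc => bac => b
  | cabbcb => cabba
  | cbb => ab
  | acccb => ccb => ca

ac->; cb->a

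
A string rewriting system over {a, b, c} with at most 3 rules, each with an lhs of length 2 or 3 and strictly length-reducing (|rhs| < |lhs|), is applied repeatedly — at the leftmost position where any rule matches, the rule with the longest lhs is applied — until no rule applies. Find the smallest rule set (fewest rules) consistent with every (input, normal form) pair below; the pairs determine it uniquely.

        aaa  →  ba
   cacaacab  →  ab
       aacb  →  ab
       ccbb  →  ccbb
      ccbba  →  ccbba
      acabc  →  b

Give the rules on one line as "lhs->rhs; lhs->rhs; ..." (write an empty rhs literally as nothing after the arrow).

aa->b; bc->a; ca->

  | aaa => ba
  | cacaacab => caacab => acab => ab
  | aacb => bcb => ab
  | ccbb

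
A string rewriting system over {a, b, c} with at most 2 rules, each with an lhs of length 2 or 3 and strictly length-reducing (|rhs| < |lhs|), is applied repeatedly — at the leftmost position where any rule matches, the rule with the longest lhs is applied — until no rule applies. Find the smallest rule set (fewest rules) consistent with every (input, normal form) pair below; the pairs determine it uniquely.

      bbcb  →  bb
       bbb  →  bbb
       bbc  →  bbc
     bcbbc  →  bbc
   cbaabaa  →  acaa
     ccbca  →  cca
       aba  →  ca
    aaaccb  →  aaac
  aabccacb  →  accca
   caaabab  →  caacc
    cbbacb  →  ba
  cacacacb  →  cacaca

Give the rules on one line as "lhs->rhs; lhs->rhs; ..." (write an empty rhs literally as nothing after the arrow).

ab->c; cb->

  | bbcb => bb
  | bbb
  | bbc
  | bcbbc => bbc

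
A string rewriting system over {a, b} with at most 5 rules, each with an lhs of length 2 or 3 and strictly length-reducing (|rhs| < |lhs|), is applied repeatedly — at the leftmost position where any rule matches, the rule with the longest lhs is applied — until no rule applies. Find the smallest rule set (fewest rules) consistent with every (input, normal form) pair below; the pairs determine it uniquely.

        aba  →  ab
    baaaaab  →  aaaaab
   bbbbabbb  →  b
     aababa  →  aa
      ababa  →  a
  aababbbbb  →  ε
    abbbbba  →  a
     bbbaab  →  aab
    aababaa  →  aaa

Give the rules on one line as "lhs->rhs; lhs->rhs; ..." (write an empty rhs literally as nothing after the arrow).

aba->ab; abb->; ba->a; bb->

  | aba => ab
  | baaaaab => aaaaab
  | bbbbabbb => bbabbb => abbb => b
  | aababa => aabba => aa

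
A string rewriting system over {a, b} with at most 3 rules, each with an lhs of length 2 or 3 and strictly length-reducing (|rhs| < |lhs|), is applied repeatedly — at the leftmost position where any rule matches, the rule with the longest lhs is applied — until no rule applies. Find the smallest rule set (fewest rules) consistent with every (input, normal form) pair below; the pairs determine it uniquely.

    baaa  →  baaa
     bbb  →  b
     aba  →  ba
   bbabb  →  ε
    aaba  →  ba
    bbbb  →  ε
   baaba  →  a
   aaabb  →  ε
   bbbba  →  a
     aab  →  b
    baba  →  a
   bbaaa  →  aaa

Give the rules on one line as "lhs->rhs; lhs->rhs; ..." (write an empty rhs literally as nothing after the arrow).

  | baaa
  | bbb => b
  | aba => ba
  | bbabb => abb => bb => ε

ab->b; bb->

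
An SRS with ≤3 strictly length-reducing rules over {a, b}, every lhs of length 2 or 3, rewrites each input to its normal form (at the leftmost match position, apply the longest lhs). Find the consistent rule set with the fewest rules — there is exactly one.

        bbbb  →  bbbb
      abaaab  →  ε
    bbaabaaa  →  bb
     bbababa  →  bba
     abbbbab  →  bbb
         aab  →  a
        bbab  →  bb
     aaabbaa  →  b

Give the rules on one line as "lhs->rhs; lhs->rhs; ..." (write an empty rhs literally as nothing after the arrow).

  | bbbb
  | abaaab => aaab => ab => ε
  | bbaabaaa => bbaaaa => bbaa => bb
  | bbababa => bbaba => bba

aa->; aab->a; ab->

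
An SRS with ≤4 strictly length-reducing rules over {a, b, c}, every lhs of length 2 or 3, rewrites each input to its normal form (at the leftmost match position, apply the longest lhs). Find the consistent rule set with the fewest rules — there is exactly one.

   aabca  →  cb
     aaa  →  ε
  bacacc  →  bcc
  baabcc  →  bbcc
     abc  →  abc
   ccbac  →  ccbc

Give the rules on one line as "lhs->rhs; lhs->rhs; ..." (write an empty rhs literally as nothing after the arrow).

aa->c; ba->b; ca->

  | aabca => cbca => cb
  | aaa => ca => ε
  | bacacc => bcacc => bcc
  | baabcc => babcc => bbcc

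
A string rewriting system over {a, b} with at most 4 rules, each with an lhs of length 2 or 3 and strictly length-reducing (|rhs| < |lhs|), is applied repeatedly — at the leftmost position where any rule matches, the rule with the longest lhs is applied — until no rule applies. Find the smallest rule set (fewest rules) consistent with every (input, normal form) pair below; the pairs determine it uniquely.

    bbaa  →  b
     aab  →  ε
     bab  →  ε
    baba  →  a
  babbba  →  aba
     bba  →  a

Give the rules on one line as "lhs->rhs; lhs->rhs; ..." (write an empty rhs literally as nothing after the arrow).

  | bbaa => aa => b
  | aab => bb => ε
  | bab => bb => ε
  | baba => bba => a

aa->b; bab->bb; bb->; bbb->a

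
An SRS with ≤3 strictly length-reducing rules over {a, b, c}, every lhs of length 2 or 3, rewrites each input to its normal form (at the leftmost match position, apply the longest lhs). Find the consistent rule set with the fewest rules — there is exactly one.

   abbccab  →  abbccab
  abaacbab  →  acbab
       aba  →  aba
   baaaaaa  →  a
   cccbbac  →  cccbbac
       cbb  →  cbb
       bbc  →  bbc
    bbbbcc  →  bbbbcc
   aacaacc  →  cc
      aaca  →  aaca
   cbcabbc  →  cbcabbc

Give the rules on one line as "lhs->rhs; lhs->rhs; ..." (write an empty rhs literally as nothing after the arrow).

  | abbccab
  | abaacbab => acbab
  | aba
  | baaaaaa => aaaa => a

aaa->; baa->; caa->a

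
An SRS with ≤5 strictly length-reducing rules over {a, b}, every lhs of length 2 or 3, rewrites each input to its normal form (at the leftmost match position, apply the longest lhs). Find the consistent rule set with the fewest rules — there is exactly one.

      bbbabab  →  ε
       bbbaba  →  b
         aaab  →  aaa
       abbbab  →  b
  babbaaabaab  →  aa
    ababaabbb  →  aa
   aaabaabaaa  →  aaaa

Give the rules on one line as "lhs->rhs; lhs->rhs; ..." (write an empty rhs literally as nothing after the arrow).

  | bbbabab => babab => bb => ε
  | bbbaba => baba => b
  | aaab => aaa
  | abbbab => abbab => abab => b

ab->a; aba->; baa->aa; bb->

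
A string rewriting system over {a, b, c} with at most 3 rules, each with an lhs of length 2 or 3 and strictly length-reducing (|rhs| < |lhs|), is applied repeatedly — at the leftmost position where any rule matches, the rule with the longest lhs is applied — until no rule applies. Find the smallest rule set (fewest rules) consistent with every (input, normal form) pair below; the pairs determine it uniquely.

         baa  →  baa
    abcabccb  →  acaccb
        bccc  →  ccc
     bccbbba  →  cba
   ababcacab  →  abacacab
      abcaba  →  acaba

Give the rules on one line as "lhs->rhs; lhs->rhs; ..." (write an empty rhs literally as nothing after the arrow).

bc->c; cbb->

  | baa
  | abcabccb => acabccb => acaccb
  | bccc => ccc
  | bccbbba => ccbbba => cba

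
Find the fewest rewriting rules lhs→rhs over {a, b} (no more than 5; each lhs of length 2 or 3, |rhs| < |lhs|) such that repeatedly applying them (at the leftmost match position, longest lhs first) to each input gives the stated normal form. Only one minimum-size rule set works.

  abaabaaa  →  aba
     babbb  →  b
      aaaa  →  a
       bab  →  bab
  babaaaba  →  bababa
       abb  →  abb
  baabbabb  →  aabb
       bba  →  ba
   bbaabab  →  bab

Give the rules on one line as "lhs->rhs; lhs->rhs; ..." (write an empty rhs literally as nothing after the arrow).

aaa->; baa->b; bba->ba; bbb->a

  | abaabaaa => abbaaa => abaaa => aba
  | babbb => baa => b
  | aaaa => a
  | bab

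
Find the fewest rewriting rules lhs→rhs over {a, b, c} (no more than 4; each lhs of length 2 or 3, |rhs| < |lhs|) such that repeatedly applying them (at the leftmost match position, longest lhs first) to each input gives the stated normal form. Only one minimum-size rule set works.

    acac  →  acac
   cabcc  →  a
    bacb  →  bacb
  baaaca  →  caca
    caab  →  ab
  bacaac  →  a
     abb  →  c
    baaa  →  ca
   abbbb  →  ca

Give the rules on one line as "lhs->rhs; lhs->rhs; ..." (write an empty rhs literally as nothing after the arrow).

aa->c; bb->a; bc->c; cc->a

  | acac
  | cabcc => cacc => caa => cc => a
  | bacb
  | baaaca => bcaca => caca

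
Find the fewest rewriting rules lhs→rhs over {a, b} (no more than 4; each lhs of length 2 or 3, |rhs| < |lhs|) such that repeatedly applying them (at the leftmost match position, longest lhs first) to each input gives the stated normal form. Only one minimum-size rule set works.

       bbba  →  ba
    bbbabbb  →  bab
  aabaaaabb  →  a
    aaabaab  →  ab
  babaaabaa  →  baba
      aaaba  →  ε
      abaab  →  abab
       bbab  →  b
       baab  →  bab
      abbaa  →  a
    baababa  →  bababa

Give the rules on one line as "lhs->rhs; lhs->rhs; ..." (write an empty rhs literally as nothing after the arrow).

  | bbba => ba
  | bbbabbb => babbb => bab
  | aabaaaabb => abaaaabb => abbabb => abb => a
  | aaabaab => bbaab => ab

aa->a; aaa->b; bb->; bba->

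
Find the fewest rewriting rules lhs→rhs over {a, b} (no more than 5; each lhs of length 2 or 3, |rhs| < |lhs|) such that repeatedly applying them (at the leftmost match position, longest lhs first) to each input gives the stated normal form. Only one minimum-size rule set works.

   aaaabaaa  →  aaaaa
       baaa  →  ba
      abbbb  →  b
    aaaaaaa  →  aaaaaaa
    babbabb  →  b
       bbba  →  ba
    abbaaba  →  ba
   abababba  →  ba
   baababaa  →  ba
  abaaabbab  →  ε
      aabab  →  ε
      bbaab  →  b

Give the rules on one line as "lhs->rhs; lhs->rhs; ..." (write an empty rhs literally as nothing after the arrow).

  | aaaabaaa => aaaaa
  | baaa => baa => ba
  | abbbb => bbb => bb => b
  | aaaaaaa

aab->; ab->; baa->ba; bb->b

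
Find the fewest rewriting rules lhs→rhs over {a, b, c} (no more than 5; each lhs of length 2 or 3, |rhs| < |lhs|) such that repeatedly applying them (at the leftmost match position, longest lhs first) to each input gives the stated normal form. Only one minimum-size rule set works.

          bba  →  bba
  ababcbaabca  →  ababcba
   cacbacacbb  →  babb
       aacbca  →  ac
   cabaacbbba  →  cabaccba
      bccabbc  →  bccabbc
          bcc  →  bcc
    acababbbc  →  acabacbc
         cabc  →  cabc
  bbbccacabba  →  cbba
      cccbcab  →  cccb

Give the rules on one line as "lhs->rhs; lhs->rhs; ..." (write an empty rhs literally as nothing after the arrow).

aa->a; bbb->cb; bca->; cac->

  | bba
  | ababcbaabca => ababcbabca => ababcba
  | cacbacacbb => bacacbb => babb
  | aacbca => acbca => ac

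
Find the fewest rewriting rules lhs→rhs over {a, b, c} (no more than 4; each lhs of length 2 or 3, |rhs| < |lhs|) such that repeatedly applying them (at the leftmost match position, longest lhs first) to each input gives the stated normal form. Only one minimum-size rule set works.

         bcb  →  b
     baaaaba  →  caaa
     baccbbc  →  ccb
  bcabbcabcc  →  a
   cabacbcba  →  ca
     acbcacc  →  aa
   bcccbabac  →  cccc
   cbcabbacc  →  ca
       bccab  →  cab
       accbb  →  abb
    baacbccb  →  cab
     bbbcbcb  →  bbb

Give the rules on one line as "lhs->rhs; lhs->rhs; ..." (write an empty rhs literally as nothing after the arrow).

  | bcb => b
  | baaaaba => caaaba => caaac => caaa
  | baccbbc => ccbbc => ccb
  | bcabbcabcc => abbcabcc => ababcc => acbcc => abcc => ac => a

ac->a; ba->c; bac->c; bc->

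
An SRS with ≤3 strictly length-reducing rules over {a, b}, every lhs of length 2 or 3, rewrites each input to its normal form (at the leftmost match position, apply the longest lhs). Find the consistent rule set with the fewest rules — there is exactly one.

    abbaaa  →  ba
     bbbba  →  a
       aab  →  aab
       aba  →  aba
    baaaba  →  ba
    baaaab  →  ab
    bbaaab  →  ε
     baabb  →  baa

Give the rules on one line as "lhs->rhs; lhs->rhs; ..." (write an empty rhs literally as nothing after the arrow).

  | abbaaa => aaaa => ba
  | bbbba => bba => a
  | aab
  | aba

aaa->b; bb->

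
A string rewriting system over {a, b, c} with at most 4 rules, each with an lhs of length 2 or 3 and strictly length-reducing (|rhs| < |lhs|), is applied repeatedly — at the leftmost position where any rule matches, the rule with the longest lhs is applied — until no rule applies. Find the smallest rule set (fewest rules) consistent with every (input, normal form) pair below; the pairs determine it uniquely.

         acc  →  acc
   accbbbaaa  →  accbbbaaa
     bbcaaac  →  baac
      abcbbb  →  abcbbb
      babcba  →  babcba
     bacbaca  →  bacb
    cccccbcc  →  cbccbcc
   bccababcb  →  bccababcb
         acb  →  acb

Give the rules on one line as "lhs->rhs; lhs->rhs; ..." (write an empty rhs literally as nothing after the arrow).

aca->; bca->; ccc->cb

  | acc
  | accbbbaaa
  | bbcaaac => baac
  | abcbbb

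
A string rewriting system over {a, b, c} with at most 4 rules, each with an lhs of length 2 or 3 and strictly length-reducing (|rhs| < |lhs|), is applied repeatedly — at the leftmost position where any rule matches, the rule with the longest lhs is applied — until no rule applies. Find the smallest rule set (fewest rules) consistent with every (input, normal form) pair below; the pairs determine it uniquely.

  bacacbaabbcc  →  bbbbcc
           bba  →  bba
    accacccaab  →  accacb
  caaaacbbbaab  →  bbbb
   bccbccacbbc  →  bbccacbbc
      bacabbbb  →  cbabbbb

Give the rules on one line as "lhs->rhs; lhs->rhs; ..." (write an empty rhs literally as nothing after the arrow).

aa->; bac->cb; ccb->b

  | bacacbaabbcc => cbacbaabbcc => ccbbaabbcc => bbaabbcc => bbbbcc
  | bba
  | accacccaab => accacccb => accacb
  | caaaacbbbaab => caacbbbaab => ccbbbaab => bbbaab => bbbb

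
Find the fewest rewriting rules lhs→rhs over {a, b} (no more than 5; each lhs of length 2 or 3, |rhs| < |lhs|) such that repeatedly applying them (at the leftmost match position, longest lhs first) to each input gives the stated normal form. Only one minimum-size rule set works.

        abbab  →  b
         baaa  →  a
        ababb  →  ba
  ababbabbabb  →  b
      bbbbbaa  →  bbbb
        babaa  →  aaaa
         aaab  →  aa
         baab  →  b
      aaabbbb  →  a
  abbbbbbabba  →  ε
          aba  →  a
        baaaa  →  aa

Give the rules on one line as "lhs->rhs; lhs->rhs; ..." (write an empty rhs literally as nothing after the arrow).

  | abbab => baab => b
  | baaa => a
  | ababb => abb => ba
  | ababbabbabb => abbabbabb => baabbabb => bbabb => baab => b

ab->; abb->ba; baa->; bab->aa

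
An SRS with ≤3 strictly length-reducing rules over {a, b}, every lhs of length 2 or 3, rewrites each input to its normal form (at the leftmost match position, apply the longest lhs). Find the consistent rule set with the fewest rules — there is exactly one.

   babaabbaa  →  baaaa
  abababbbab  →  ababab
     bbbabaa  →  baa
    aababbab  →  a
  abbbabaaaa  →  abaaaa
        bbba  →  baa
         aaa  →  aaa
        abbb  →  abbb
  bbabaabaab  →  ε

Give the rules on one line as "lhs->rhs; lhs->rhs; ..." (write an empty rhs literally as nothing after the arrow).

  | babaabbaa => babbaa => baaaa
  | abababbbab => abababaab => ababab
  | bbbabaa => baabaa => baa
  | aababbab => abbab => aaab => a

aab->; bba->aa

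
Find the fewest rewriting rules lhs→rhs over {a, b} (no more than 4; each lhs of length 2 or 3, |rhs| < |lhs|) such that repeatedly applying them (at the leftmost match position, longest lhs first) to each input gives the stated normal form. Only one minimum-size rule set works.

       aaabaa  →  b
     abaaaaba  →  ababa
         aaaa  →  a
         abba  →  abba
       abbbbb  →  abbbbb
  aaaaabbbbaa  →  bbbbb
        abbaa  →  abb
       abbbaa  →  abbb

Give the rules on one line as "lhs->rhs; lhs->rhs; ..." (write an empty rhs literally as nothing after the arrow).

aa->; aaa->; aab->bb

  | aaabaa => baa => b
  | abaaaaba => ababa
  | aaaa => a
  | abba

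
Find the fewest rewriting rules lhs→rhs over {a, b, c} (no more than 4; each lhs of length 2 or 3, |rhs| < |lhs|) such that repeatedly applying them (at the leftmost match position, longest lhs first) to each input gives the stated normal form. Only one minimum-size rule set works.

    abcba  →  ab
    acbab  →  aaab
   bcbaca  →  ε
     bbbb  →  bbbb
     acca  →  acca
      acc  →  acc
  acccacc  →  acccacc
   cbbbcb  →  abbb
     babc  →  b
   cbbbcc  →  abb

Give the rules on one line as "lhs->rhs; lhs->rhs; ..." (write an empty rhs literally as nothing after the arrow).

  | abcba => abba => ab
  | acbab => aaab
  | bcbaca => bbaca => bca => ba => ε
  | bbbb

ba->; bc->b; cb->a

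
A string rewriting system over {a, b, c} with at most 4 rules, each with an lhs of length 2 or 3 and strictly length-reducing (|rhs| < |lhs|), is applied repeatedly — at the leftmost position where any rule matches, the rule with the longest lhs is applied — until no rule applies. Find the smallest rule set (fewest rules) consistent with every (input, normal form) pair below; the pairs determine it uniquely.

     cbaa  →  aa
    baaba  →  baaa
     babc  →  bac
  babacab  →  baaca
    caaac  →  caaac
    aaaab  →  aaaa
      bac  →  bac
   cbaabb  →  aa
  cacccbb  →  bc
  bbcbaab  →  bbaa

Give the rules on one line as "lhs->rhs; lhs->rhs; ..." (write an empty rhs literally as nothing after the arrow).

ab->a; cac->bc; cb->

  | cbaa => aa
  | baaba => baaa
  | babc => bac
  | babacab => baacab => baaca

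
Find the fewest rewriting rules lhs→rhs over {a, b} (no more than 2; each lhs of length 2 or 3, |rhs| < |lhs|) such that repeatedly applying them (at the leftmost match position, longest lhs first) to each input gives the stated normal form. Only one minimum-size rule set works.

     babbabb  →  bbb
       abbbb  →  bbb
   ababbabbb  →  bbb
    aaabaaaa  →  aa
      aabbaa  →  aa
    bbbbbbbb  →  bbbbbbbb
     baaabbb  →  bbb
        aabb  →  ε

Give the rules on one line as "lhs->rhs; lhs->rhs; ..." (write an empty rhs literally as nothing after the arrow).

  | babbabb => bbabb => bbb
  | abbbb => bbb
  | ababbabbb => abbabbb => babbb => bbb
  | aaabaaaa => abaaaa => aaaa => aa

aaa->a; ab->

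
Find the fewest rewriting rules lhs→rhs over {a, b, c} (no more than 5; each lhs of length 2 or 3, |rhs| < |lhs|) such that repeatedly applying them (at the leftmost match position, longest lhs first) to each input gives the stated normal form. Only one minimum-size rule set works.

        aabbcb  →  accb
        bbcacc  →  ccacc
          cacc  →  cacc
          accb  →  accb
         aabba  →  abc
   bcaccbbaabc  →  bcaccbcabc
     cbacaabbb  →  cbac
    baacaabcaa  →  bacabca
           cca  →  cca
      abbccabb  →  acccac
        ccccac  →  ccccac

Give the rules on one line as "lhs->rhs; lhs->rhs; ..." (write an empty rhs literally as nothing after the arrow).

aa->a; acb->; bb->c; bba->bc

  | aabbcb => abbcb => accb
  | bbcacc => ccacc
  | cacc
  | accb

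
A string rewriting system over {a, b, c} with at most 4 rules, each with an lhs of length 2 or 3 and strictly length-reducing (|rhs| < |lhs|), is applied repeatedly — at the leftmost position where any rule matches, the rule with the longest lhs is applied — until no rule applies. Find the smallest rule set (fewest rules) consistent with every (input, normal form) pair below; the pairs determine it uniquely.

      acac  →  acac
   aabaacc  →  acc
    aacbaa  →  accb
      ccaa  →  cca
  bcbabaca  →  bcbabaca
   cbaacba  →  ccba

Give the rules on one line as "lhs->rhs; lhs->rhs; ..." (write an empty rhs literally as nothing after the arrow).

aa->a; baa->cb; cbc->c

  | acac
  | aabaacc => abaacc => acbcc => acc
  | aacbaa => acbaa => accb
  | ccaa => cca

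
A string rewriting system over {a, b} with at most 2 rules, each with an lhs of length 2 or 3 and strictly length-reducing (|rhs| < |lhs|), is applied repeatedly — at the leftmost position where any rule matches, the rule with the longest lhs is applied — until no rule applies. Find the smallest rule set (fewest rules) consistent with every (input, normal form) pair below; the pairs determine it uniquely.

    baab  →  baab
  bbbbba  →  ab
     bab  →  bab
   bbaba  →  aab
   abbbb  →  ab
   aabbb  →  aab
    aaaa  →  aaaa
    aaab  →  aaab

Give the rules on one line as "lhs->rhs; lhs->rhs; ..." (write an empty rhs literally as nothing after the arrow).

bb->b; bba->ab

  | baab
  | bbbbba => bbbba => bbba => bba => ab
  | bab
  | bbaba => abba => aab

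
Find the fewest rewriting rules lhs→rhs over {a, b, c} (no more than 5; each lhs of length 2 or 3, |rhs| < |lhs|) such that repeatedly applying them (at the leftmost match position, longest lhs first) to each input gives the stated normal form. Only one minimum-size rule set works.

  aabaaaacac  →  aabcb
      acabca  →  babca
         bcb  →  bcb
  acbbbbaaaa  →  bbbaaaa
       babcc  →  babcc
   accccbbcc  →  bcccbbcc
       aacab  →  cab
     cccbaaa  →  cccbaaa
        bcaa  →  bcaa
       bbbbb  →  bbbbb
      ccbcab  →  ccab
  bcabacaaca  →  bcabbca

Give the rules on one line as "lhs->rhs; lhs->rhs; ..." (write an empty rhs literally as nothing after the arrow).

aac->c; ac->b; acb->; cbc->c

  | aabaaaacac => aabaacac => aabcac => aabcb
  | acabca => babca
  | bcb
  | acbbbbaaaa => bbbaaaa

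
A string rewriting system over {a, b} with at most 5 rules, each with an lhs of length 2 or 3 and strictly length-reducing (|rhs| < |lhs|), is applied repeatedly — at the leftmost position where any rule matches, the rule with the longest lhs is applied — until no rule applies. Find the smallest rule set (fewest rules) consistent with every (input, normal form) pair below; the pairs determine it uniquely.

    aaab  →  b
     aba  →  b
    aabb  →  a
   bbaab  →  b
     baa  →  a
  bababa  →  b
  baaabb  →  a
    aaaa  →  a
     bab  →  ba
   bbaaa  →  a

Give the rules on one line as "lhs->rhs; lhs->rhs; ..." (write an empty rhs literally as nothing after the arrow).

  | aaab => b
  | aba => aa => b
  | aabb => bbb => ab => a
  | bbaab => aaab => b

aa->b; aaa->; ab->a; bb->a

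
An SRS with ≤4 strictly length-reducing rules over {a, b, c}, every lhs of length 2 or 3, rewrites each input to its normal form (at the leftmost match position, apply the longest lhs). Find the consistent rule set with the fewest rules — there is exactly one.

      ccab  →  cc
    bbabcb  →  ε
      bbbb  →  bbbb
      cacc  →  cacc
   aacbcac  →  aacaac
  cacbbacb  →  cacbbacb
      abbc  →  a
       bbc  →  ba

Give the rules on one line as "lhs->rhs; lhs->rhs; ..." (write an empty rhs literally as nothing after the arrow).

  | ccab => cc
  | bbabcb => bcb => ab => ε
  | bbbb
  | cacc

ab->; bab->; bc->a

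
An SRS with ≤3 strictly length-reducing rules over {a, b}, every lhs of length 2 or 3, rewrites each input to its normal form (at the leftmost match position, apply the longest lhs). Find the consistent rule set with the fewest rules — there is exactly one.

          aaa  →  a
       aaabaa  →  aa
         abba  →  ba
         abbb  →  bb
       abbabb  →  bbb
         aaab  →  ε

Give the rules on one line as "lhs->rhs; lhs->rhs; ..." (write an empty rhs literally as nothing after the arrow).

  | aaa => a
  | aaabaa => abaa => aa
  | abba => ba
  | abbb => bb

aaa->a; ab->; bab->bb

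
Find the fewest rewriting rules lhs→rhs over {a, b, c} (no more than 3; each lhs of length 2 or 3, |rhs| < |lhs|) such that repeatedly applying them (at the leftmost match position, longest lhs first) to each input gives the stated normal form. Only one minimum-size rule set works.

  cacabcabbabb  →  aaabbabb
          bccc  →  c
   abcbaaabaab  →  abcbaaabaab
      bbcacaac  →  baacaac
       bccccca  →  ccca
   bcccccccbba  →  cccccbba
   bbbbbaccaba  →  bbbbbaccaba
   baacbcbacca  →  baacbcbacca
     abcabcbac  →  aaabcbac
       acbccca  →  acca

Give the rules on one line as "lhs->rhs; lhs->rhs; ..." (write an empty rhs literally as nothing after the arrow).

bca->aa; bcc->; cac->

  | cacabcabbabb => abcabbabb => aaabbabb
  | bccc => c
  | abcbaaabaab
  | bbcacaac => baacaac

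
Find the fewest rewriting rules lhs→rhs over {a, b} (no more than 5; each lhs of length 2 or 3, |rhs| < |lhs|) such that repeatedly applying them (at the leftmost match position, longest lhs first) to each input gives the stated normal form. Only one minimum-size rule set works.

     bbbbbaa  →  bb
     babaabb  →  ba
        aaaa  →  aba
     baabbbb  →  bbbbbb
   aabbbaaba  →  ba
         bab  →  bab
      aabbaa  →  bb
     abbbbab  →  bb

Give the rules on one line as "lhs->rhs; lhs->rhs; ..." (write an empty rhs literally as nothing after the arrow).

aa->b; aaa->ab; abb->a; bba->ba

  | bbbbbaa => bbbbaa => bbbaa => bbaa => baa => bb
  | babaabb => babbbb => babb => ba
  | aaaa => aba
  | baabbbb => bbbbbb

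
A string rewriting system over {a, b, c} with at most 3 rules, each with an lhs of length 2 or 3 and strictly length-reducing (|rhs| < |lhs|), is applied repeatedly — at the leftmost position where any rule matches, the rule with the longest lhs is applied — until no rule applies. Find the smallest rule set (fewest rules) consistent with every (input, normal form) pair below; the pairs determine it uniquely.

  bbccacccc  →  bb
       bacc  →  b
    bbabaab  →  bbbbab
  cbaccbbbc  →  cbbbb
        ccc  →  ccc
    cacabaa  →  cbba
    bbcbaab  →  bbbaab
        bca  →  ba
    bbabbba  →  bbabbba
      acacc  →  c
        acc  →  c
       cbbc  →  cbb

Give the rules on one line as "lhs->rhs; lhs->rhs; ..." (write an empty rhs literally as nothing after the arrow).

aba->bb; ac->; bc->b

  | bbccacccc => bbcacccc => bbacccc => bbccc => bbcc => bbc => bb
  | bacc => bc => b
  | bbabaab => bbbbab
  | cbaccbbbc => cbcbbbc => cbbbbc => cbbbb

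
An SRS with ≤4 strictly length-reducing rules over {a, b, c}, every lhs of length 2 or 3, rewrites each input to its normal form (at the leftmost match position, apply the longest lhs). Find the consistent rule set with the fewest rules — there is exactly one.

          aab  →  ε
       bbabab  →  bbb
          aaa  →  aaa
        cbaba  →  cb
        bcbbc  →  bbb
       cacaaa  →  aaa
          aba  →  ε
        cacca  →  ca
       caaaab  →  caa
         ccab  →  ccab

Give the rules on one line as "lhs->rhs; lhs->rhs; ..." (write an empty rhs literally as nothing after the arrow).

aab->; aba->; bc->b; cac->

  | aab => ε
  | bbabab => bbb
  | aaa
  | cbaba => cb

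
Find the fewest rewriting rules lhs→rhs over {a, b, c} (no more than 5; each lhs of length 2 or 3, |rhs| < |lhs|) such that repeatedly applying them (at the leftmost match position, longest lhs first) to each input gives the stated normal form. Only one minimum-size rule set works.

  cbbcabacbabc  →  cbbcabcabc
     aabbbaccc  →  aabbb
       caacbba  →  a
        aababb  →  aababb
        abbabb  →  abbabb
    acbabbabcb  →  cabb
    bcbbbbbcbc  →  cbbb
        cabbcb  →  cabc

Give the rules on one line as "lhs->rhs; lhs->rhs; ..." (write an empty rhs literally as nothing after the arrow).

  | cbbcabacbabc => cbbcabcabc
  | aabbbaccc => aabbbcc => aabbb
  | caacbba => cacba => cca => a
  | aababb

ac->; acb->c; bcb->c; cc->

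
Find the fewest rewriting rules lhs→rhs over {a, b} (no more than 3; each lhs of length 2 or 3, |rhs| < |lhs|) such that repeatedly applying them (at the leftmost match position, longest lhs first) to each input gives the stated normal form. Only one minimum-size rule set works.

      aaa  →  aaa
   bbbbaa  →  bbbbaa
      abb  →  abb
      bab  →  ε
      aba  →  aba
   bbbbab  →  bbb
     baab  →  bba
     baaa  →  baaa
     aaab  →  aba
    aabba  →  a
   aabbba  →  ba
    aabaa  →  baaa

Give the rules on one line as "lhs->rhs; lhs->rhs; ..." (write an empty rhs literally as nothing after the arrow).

aab->ba; bab->

  | aaa
  | bbbbaa
  | abb
  | bab => ε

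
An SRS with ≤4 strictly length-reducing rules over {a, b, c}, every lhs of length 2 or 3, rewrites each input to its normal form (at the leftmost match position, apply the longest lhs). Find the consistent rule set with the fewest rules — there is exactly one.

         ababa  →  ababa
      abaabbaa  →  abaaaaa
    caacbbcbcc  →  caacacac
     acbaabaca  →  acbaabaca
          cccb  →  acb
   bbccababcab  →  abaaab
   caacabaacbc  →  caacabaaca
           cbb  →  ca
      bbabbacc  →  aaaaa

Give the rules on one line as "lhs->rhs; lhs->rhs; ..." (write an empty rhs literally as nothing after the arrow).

  | ababa
  | abaabbaa => abaaaaa
  | caacbbcbcc => caacacbcc => caacacac
  | acbaabaca

bb->a; bc->a; cc->a; cca->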